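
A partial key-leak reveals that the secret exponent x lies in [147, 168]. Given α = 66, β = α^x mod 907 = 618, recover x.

155

Compute 66^147 mod 907 = 538, then multiply by 66 repeatedly:
  66^147=538  66^148=135  66^149=747  66^150=324  66^151=523
  66^152=52  66^153=711  66^154=669  66^155=618
Found 618 at exponent 155.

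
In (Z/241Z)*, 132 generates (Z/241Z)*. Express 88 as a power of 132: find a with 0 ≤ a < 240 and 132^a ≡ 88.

185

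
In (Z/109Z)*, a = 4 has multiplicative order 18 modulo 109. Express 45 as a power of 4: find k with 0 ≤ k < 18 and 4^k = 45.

12

Successive powers of 4 modulo 109:
  4^0=1  4^1=4  4^2=16  4^3=64  4^4=38  4^5=43
  4^6=63  4^7=34  4^8=27  4^9=108  4^10=105  4^11=93
  4^12=45
So 4^12 ≡ 45 (mod 109), giving k = 12.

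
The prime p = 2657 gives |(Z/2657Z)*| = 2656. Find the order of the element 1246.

2656

The order of 1246 must divide p − 1 = 2656 = 2^5 · 83.
Divisors: 1, 2, 4, 8, 16, 32, 83, 166, 332, 664, 1328, 2656.
Check each in increasing order: 1246^1 ≡ 1246;  1246^2 ≡ 828;  1246^4 ≡ 78;  1246^8 ≡ 770;  1246^16 ≡ 389;  1246^32 ≡ 2529;  1246^83 ≡ 387;  1246^166 ≡ 977;  1246^332 ≡ 666;  1246^664 ≡ 2494;  1246^1328 ≡ 2656;  1246^2656 ≡ 1.
Smallest exponent giving 1 is 2656.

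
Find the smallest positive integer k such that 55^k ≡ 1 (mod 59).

The order of 55 must divide p − 1 = 58 = 2 · 29.
Divisors: 1, 2, 29, 58.
Check each in increasing order: 55^1 ≡ 55;  55^2 ≡ 16;  55^29 ≡ 58;  55^58 ≡ 1.
Smallest exponent giving 1 is 58.

58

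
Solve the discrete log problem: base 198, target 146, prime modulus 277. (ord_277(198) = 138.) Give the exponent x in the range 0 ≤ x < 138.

Baby-step giant-step with m = ceil(sqrt(138)) = 12.
Baby table (198^j mod 277 for j=0..11):
  0:1  1:198  2:147  3:21  4:3  5:40  6:164  7:63
  8:9  9:120  10:215  11:189
Giant step factor: 198^(-12) ≡ 236 (mod 277).
Scan 146·236^i mod 277 for i = 0, 1, …:
  i=0: 146   i=1: 108   i=2: 4   i=3: 113
  i=4: 76   i=5: 208   i=6: 59   i=7: 74
  i=8: 13   i=9: 21
Match at i=9, j=3: x = 9·12 + 3 = 111.

111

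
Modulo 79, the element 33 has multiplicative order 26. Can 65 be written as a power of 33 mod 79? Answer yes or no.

yes

65 ∈ ⟨33⟩ iff 65^26 ≡ 1 (mod 79), since |⟨33⟩| = 26.
65^26 mod 79 = 1.
Since 1 = 1, 65 lies in the subgroup.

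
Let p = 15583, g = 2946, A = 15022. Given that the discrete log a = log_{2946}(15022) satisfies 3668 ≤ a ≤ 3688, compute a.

Compute 2946^3668 mod 15583 = 12810, then multiply by 2946 repeatedly:
  2946^3668=12810  2946^3669=11817  2946^3670=460  2946^3671=15022
Found 15022 at exponent 3671.

3671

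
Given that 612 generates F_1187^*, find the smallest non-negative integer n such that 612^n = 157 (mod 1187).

409

Baby-step giant-step with m = ceil(sqrt(1186)) = 35.
Baby table (612^j mod 1187 for j=0..34):
  0:1  1:612  2:639  3:545  4:1180  5:464  6:275  7:933
  8:49  9:313  10:449  11:591  12:844  13:183  14:418  15:611
  16:27  17:1093  18:635  19:471  20:998  21:658  22:303  23:264
  24:136  25:142  26:253  27:526  28:235  29:193  30:603  31:1066
  32:729  33:1023  34:527
Giant step factor: 612^(-35) ≡ 988 (mod 1187).
Scan 157·988^i mod 1187 for i = 0, 1, …:
  i=0: 157   i=1: 806   i=2: 1038   i=3: 1163
  i=4: 28   i=5: 363   i=6: 170   i=7: 593
  i=8: 693   i=9: 972   i=10: 53   i=11: 136
Match at i=11, j=24: n = 11·35 + 24 = 409.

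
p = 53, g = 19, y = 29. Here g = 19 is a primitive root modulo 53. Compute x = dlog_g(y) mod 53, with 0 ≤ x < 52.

42

Baby-step giant-step with m = ceil(sqrt(52)) = 8.
Baby table (19^j mod 53 for j=0..7):
  0:1  1:19  2:43  3:22  4:47  5:45  6:7  7:27
Giant step factor: 19^(-8) ≡ 28 (mod 53).
Scan 29·28^i mod 53 for i = 0, 1, …:
  i=0: 29   i=1: 17   i=2: 52   i=3: 25
  i=4: 11   i=5: 43
Match at i=5, j=2: x = 5·8 + 2 = 42.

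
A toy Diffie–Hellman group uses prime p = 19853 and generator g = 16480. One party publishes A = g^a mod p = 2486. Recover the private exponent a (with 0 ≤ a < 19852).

16412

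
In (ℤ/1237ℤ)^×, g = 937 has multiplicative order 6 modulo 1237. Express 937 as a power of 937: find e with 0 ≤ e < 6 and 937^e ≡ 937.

Successive powers of 937 modulo 1237:
  937^0=1  937^1=937
So 937^1 ≡ 937 (mod 1237), giving e = 1.

1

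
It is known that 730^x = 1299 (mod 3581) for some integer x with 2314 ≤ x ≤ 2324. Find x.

2319

Compute 730^2314 mod 3581 = 1772, then multiply by 730 repeatedly:
  730^2314=1772  730^2315=819  730^2316=3424  730^2317=3563  730^2318=1184
  730^2319=1299
Found 1299 at exponent 2319.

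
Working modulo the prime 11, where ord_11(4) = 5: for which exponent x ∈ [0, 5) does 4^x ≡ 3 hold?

4

Successive powers of 4 modulo 11:
  4^0=1  4^1=4  4^2=5  4^3=9  4^4=3
So 4^4 ≡ 3 (mod 11), giving x = 4.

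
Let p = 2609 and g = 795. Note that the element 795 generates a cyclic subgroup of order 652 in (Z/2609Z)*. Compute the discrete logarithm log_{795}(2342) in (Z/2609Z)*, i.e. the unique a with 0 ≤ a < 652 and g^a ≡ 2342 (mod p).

6

Successive powers of 795 modulo 2609:
  795^0=1  795^1=795  795^2=647  795^3=392  795^4=1169  795^5=551
  795^6=2342
So 795^6 ≡ 2342 (mod 2609), giving a = 6.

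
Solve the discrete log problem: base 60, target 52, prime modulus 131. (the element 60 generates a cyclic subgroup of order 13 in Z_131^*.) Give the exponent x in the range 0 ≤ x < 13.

11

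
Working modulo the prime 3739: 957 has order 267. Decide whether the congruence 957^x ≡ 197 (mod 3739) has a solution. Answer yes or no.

yes

197 ∈ ⟨957⟩ iff 197^267 ≡ 1 (mod 3739), since |⟨957⟩| = 267.
197^267 mod 3739 = 1.
Since 1 = 1, 197 lies in the subgroup.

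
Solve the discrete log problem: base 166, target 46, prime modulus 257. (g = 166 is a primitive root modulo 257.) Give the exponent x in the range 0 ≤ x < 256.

Baby-step giant-step with m = ceil(sqrt(256)) = 16.
Baby table (166^j mod 257 for j=0..15):
  0:1  1:166  2:57  3:210  4:165  5:148  6:153  7:212
  8:240  9:5  10:59  11:28  12:22  13:54  14:226  15:251
Giant step factor: 166^(-16) ≡ 249 (mod 257).
Scan 46·249^i mod 257 for i = 0, 1, …:
  i=0: 46   i=1: 146   i=2: 117   i=3: 92
  i=4: 35   i=5: 234   i=6: 184   i=7: 70
  i=8: 211   i=9: 111   i=10: 140   i=11: 165
Match at i=11, j=4: x = 11·16 + 4 = 180.

180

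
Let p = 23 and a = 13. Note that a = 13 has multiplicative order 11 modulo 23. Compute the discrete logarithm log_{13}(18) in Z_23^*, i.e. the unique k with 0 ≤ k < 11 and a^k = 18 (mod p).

4

Successive powers of 13 modulo 23:
  13^0=1  13^1=13  13^2=8  13^3=12  13^4=18
So 13^4 ≡ 18 (mod 23), giving k = 4.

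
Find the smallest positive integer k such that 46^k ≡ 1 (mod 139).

The order of 46 must divide p − 1 = 138 = 2 · 3 · 23.
Divisors: 1, 2, 3, 6, 23, 46, 69, 138.
Check each in increasing order: 46^1 ≡ 46;  46^2 ≡ 31;  46^3 ≡ 36;  46^6 ≡ 45;  46^23 ≡ 42;  46^46 ≡ 96;  46^69 ≡ 1.
Smallest exponent giving 1 is 69.

69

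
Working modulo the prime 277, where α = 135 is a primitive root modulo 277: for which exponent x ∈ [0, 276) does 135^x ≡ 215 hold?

Baby-step giant-step with m = ceil(sqrt(276)) = 17.
Baby table (135^j mod 277 for j=0..16):
  0:1  1:135  2:220  3:61  4:202  5:124  6:120  7:134
  8:85  9:118  10:141  11:199  12:273  13:14  14:228  15:33
  16:23
Giant step factor: 135^(-17) ≡ 43 (mod 277).
Scan 215·43^i mod 277 for i = 0, 1, …:
  i=0: 215   i=1: 104   i=2: 40   i=3: 58
  i=4: 1
Match at i=4, j=0: x = 4·17 + 0 = 68.

68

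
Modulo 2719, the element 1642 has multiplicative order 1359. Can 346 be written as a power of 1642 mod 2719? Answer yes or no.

yes

346 ∈ ⟨1642⟩ iff 346^1359 ≡ 1 (mod 2719), since |⟨1642⟩| = 1359.
346^1359 mod 2719 = 1.
Since 1 = 1, 346 lies in the subgroup.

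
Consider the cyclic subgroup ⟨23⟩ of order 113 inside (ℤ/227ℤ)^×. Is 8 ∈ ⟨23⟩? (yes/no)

no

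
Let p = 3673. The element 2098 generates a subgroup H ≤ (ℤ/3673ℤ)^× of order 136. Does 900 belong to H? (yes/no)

900 ∈ ⟨2098⟩ iff 900^136 ≡ 1 (mod 3673), since |⟨2098⟩| = 136.
900^136 mod 3673 = 1.
Since 1 = 1, 900 lies in the subgroup.

yes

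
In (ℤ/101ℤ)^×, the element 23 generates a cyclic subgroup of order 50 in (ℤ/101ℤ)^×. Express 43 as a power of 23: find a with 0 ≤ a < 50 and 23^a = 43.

47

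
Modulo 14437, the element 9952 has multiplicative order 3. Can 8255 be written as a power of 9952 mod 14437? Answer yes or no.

no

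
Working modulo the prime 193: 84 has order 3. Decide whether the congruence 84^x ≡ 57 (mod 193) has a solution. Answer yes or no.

no

⟨84⟩ has order 3; its elements mod 193 are {1, 84, 108}.
57 is not in this set.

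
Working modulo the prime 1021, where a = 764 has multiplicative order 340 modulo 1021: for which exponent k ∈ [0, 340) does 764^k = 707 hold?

Baby-step giant-step with m = ceil(sqrt(340)) = 19.
Baby table (764^j mod 1021 for j=0..18):
  0:1  1:764  2:705  3:553  4:819  5:864  6:530  7:604
  8:985  9:63  10:145  11:512  12:125  13:547  14:319  15:718
  16:275  17:795  18:906
Giant step factor: 764^(-19) ≡ 813 (mod 1021).
Scan 707·813^i mod 1021 for i = 0, 1, …:
  i=0: 707   i=1: 989   i=2: 530
Match at i=2, j=6: k = 2·19 + 6 = 44.

44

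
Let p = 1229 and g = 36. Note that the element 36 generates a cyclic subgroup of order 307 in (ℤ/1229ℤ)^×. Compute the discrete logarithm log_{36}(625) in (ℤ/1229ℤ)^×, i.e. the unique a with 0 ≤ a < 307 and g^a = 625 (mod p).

Baby-step giant-step with m = ceil(sqrt(307)) = 18.
Baby table (36^j mod 1229 for j=0..17):
  0:1  1:36  2:67  3:1183  4:802  5:605  6:887  7:1207
  8:437  9:984  10:1012  11:791  12:209  13:150  14:484  15:218
  16:474  17:1087
Giant step factor: 36^(-18) ≡ 232 (mod 1229).
Scan 625·232^i mod 1229 for i = 0, 1, …:
  i=0: 625   i=1: 1207
Match at i=1, j=7: a = 1·18 + 7 = 25.

25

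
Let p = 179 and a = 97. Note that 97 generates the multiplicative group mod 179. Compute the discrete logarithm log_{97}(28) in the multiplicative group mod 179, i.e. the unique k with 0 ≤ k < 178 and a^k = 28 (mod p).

69

Baby-step giant-step with m = ceil(sqrt(178)) = 14.
Baby table (97^j mod 179 for j=0..13):
  0:1  1:97  2:101  3:131  4:177  5:164  6:156  7:96
  8:4  9:30  10:46  11:166  12:171  13:119
Giant step factor: 97^(-14) ≡ 107 (mod 179).
Scan 28·107^i mod 179 for i = 0, 1, …:
  i=0: 28   i=1: 132   i=2: 162   i=3: 150
  i=4: 119
Match at i=4, j=13: k = 4·14 + 13 = 69.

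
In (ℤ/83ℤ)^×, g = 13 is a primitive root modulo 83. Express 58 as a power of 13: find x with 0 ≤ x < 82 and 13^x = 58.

Baby-step giant-step with m = ceil(sqrt(82)) = 10.
Baby table (13^j mod 83 for j=0..9):
  0:1  1:13  2:3  3:39  4:9  5:34  6:27  7:19
  8:81  9:57
Giant step factor: 13^(-10) ≡ 69 (mod 83).
Scan 58·69^i mod 83 for i = 0, 1, …:
  i=0: 58   i=1: 18   i=2: 80   i=3: 42
  i=4: 76   i=5: 15   i=6: 39
Match at i=6, j=3: x = 6·10 + 3 = 63.

63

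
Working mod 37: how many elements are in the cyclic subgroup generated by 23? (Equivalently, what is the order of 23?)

The order of 23 must divide p − 1 = 36 = 2^2 · 3^2.
Divisors: 1, 2, 3, 4, 6, 9, 12, 18, 36.
Check each in increasing order: 23^1 ≡ 23;  23^2 ≡ 11;  23^3 ≡ 31;  23^4 ≡ 10;  23^6 ≡ 36;  23^9 ≡ 6;  23^12 ≡ 1.
Smallest exponent giving 1 is 12.

12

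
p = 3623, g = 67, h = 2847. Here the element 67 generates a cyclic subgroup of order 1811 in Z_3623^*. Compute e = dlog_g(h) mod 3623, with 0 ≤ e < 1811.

272

Baby-step giant-step with m = ceil(sqrt(1811)) = 43.
Baby table (67^j mod 3623 for j=0..42):
  0:1  1:67  2:866  3:54  4:3618  5:3288  6:2916  7:3353
  8:25  9:1675  10:3535  11:1350  12:3498  13:2494  14:440  15:496
  16:625  17:2022  18:1423  19:1143  20:498  21:759  22:131  23:1531
  24:1133  25:3451  26:2968  27:3214  28:1581  29:860  30:3275  31:2045
  32:2964  33:2946  34:1740  35:644  36:3295  37:3385  38:2169  39:403
  40:1640  41:1190  42:24
Giant step factor: 67^(-43) ≡ 543 (mod 3623).
Scan 2847·543^i mod 3623 for i = 0, 1, …:
  i=0: 2847   i=1: 2523   i=2: 495   i=3: 683
  i=4: 1323   i=5: 1035   i=6: 440
Match at i=6, j=14: e = 6·43 + 14 = 272.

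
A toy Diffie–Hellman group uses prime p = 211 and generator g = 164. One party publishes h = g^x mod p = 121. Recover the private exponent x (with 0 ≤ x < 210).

Baby-step giant-step with m = ceil(sqrt(210)) = 15.
Baby table (164^j mod 211 for j=0..14):
  0:1  1:164  2:99  3:200  4:95  5:177  6:121  7:10
  8:163  9:146  10:101  11:106  12:82  13:155  14:100
Giant step factor: 164^(-15) ≡ 40 (mod 211).
Scan 121·40^i mod 211 for i = 0, 1, …:
  i=0: 121
Match at i=0, j=6: x = 0·15 + 6 = 6.

6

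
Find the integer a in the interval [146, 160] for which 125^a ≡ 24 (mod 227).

159

Compute 125^146 mod 227 = 65, then multiply by 125 repeatedly:
  125^146=65  125^147=180  125^148=27  125^149=197  125^150=109
  125^151=5  125^152=171  125^153=37  125^154=85  125^155=183
  125^156=175  125^157=83  125^158=160  125^159=24
Found 24 at exponent 159.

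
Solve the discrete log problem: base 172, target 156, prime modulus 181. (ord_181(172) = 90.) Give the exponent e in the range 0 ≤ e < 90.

Baby-step giant-step with m = ceil(sqrt(90)) = 10.
Baby table (172^j mod 181 for j=0..9):
  0:1  1:172  2:81  3:176  4:45  5:138  6:25  7:137
  8:34  9:56
Giant step factor: 172^(-10) ≡ 65 (mod 181).
Scan 156·65^i mod 181 for i = 0, 1, …:
  i=0: 156   i=1: 4   i=2: 79   i=3: 67
  i=4: 11   i=5: 172
Match at i=5, j=1: e = 5·10 + 1 = 51.

51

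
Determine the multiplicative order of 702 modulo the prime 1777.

The order of 702 must divide p − 1 = 1776 = 2^4 · 3 · 37.
Divisors: 1, 2, 3, 4, 6, 8, 12, 16, 24, 37, 48, 74, 111, 148, 222, 296, 444, 592, 888, 1776.
Check each in increasing order: 702^1 ≡ 702;  702^2 ≡ 575;  702^3 ≡ 271;  702^4 ≡ 103;  702^6 ≡ 584;  702^8 ≡ 1724;  702^12 ≡ 1649;  702^16 ≡ 1032;  702^24 ≡ 391;  702^37 ≡ 1148;  702^48 ≡ 59;  702^74 ≡ 1147;  702^111 ≡ 1776;  702^148 ≡ 629;  702^222 ≡ 1.
Smallest exponent giving 1 is 222.

222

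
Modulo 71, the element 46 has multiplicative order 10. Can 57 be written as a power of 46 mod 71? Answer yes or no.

yes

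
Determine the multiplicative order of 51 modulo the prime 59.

29

The order of 51 must divide p − 1 = 58 = 2 · 29.
Divisors: 1, 2, 29, 58.
Check each in increasing order: 51^1 ≡ 51;  51^2 ≡ 5;  51^29 ≡ 1.
Smallest exponent giving 1 is 29.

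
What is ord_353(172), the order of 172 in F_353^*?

176

The order of 172 must divide p − 1 = 352 = 2^5 · 11.
Divisors: 1, 2, 4, 8, 11, 16, 22, 32, 44, 88, 176, 352.
Check each in increasing order: 172^1 ≡ 172;  172^2 ≡ 285;  172^4 ≡ 35;  172^8 ≡ 166;  172^11 ≡ 317;  172^16 ≡ 22;  172^22 ≡ 237;  172^32 ≡ 131;  172^44 ≡ 42;  172^88 ≡ 352;  172^176 ≡ 1.
Smallest exponent giving 1 is 176.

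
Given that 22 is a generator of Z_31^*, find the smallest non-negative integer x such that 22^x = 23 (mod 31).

21

Successive powers of 22 modulo 31:
  22^0=1  22^1=22  22^2=19  22^3=15  22^4=20  22^5=6
  22^6=8  22^7=21  22^8=28  22^9=27  22^10=5  22^11=17
  22^12=2  22^13=13  22^14=7  22^15=30  22^16=9  22^17=12
  22^18=16  22^19=11  22^20=25  22^21=23
So 22^21 ≡ 23 (mod 31), giving x = 21.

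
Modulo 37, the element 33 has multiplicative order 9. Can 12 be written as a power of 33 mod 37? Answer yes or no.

yes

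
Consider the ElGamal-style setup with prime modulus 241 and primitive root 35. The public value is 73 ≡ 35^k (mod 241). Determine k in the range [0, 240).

Successive powers of 35 modulo 241:
  35^0=1  35^1=35  35^2=20  35^3=218  35^4=159  35^5=22
  35^6=47  35^7=199  35^8=217  35^9=124  35^10=2  35^11=70
  35^12=40  35^13=195  35^14=77  35^15=44  35^16=94  35^17=157
  35^18=193  35^19=7  35^20=4  35^21=140  35^22=80  35^23=149
  35^24=154  35^25=88  35^26=188  35^27=73
So 35^27 ≡ 73 (mod 241), giving k = 27.

27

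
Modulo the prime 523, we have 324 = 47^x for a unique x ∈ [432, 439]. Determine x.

434

Compute 47^432 mod 523 = 43, then multiply by 47 repeatedly:
  47^432=43  47^433=452  47^434=324
Found 324 at exponent 434.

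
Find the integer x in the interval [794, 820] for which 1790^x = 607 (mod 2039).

814

Compute 1790^794 mod 2039 = 286, then multiply by 1790 repeatedly:
  1790^794=286  1790^795=151  1790^796=1142  1790^797=1102  1790^798=867
  1790^799=251  1790^800=710  1790^801=603  1790^802=739  1790^803=1538
  1790^804=370  1790^805=1664  1790^806=1620  1790^807=342  1790^808=480
  1790^809=781  1790^810=1275  1790^811=609  1790^812=1284  1790^813=407
  1790^814=607
Found 607 at exponent 814.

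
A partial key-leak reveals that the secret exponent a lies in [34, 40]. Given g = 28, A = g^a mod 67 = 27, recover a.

Compute 28^34 mod 67 = 39, then multiply by 28 repeatedly:
  28^34=39  28^35=20  28^36=24  28^37=2  28^38=56
  28^39=27
Found 27 at exponent 39.

39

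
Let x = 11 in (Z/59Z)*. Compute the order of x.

The order of 11 must divide p − 1 = 58 = 2 · 29.
Divisors: 1, 2, 29, 58.
Check each in increasing order: 11^1 ≡ 11;  11^2 ≡ 3;  11^29 ≡ 58;  11^58 ≡ 1.
Smallest exponent giving 1 is 58.

58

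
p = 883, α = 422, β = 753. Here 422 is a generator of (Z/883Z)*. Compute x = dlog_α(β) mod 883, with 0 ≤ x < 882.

Baby-step giant-step with m = ceil(sqrt(882)) = 30.
Baby table (422^j mod 883 for j=0..29):
  0:1  1:422  2:601  3:201  4:54  5:713  6:666  7:258
  8:267  9:533  10:644  11:687  12:290  13:526  14:339  15:12
  16:649  17:148  18:646  19:648  20:609  21:45  22:447  23:555
  24:215  25:664  26:297  27:831  28:131  29:536
Giant step factor: 422^(-30) ≡ 325 (mod 883).
Scan 753·325^i mod 883 for i = 0, 1, …:
  i=0: 753   i=1: 134   i=2: 283   i=3: 143
  i=4: 559   i=5: 660   i=6: 814   i=7: 533
Match at i=7, j=9: x = 7·30 + 9 = 219.

219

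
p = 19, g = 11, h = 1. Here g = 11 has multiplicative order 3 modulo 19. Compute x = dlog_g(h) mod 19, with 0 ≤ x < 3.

Successive powers of 11 modulo 19:
  11^0=1
So 11^0 ≡ 1 (mod 19), giving x = 0.

0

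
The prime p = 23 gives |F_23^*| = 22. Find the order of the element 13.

11

The order of 13 must divide p − 1 = 22 = 2 · 11.
Divisors: 1, 2, 11, 22.
Check each in increasing order: 13^1 ≡ 13;  13^2 ≡ 8;  13^11 ≡ 1.
Smallest exponent giving 1 is 11.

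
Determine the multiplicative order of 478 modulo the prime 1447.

723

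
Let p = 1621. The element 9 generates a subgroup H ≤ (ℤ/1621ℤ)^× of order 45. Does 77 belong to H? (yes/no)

yes

77 ∈ ⟨9⟩ iff 77^45 ≡ 1 (mod 1621), since |⟨9⟩| = 45.
77^45 mod 1621 = 1.
Since 1 = 1, 77 lies in the subgroup.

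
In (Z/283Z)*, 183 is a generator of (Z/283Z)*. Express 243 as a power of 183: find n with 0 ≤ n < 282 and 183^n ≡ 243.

Baby-step giant-step with m = ceil(sqrt(282)) = 17.
Baby table (183^j mod 283 for j=0..16):
  0:1  1:183  2:95  3:122  4:252  5:270  6:168  7:180
  8:112  9:120  10:169  11:80  12:207  13:242  14:138  15:67
  16:92
Giant step factor: 183^(-17) ≡ 226 (mod 283).
Scan 243·226^i mod 283 for i = 0, 1, …:
  i=0: 243   i=1: 16   i=2: 220   i=3: 195
  i=4: 205   i=5: 201   i=6: 146   i=7: 168
Match at i=7, j=6: n = 7·17 + 6 = 125.

125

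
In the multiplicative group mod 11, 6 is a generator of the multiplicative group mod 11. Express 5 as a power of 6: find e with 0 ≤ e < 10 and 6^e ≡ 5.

6

Successive powers of 6 modulo 11:
  6^0=1  6^1=6  6^2=3  6^3=7  6^4=9  6^5=10
  6^6=5
So 6^6 ≡ 5 (mod 11), giving e = 6.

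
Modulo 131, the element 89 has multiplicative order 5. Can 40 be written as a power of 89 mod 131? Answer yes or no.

40 ∈ ⟨89⟩ iff 40^5 ≡ 1 (mod 131), since |⟨89⟩| = 5.
40^5 mod 131 = 51.
Since 51 ≠ 1, 40 does not lie in the subgroup.

no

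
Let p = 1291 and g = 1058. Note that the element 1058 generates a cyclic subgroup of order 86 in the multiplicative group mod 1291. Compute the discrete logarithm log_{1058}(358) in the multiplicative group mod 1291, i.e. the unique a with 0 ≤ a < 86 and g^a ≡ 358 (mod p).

Baby-step giant-step with m = ceil(sqrt(86)) = 10.
Baby table (1058^j mod 1291 for j=0..9):
  0:1  1:1058  2:67  3:1172  4:616  5:1064  6:1251  7:283
  8:1193  9:887
Giant step factor: 1058^(-10) ≡ 535 (mod 1291).
Scan 358·535^i mod 1291 for i = 0, 1, …:
  i=0: 358   i=1: 462   i=2: 589   i=3: 111
  i=4: 1290   i=5: 756   i=6: 377   i=7: 299
  i=8: 1172
Match at i=8, j=3: a = 8·10 + 3 = 83.

83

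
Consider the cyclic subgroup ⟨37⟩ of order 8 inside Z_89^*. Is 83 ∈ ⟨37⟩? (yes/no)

no

⟨37⟩ has order 8; its elements mod 89 are {1, 12, 34, 37, 52, 55, 77, 88}.
83 is not in this set.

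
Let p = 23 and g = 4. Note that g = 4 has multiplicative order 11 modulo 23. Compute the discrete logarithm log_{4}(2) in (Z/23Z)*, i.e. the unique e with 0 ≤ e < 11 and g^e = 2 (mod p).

Successive powers of 4 modulo 23:
  4^0=1  4^1=4  4^2=16  4^3=18  4^4=3  4^5=12
  4^6=2
So 4^6 ≡ 2 (mod 23), giving e = 6.

6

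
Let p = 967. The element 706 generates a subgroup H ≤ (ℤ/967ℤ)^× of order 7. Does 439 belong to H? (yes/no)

439 ∈ ⟨706⟩ iff 439^7 ≡ 1 (mod 967), since |⟨706⟩| = 7.
439^7 mod 967 = 225.
Since 225 ≠ 1, 439 does not lie in the subgroup.

no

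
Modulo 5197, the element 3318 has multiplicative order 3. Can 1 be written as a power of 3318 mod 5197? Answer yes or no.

yes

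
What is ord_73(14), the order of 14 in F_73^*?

72

The order of 14 must divide p − 1 = 72 = 2^3 · 3^2.
Divisors: 1, 2, 3, 4, 6, 8, 9, 12, 18, 24, 36, 72.
Check each in increasing order: 14^1 ≡ 14;  14^2 ≡ 50;  14^3 ≡ 43;  14^4 ≡ 18;  14^6 ≡ 24;  14^8 ≡ 32;  14^9 ≡ 10;  14^12 ≡ 65;  14^18 ≡ 27;  14^24 ≡ 64;  14^36 ≡ 72;  14^72 ≡ 1.
Smallest exponent giving 1 is 72.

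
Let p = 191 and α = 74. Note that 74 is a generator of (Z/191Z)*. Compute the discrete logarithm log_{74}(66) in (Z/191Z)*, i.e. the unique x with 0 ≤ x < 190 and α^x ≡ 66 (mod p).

Baby-step giant-step with m = ceil(sqrt(190)) = 14.
Baby table (74^j mod 191 for j=0..13):
  0:1  1:74  2:128  3:113  4:149  5:139  6:163  7:29
  8:45  9:83  10:30  11:119  12:20  13:143
Giant step factor: 74^(-14) ≡ 129 (mod 191).
Scan 66·129^i mod 191 for i = 0, 1, …:
  i=0: 66   i=1: 110   i=2: 56   i=3: 157
  i=4: 7   i=5: 139
Match at i=5, j=5: x = 5·14 + 5 = 75.

75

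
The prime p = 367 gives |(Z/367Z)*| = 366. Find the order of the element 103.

The order of 103 must divide p − 1 = 366 = 2 · 3 · 61.
Divisors: 1, 2, 3, 6, 61, 122, 183, 366.
Check each in increasing order: 103^1 ≡ 103;  103^2 ≡ 333;  103^3 ≡ 168;  103^6 ≡ 332;  103^61 ≡ 284;  103^122 ≡ 283;  103^183 ≡ 366;  103^366 ≡ 1.
Smallest exponent giving 1 is 366.

366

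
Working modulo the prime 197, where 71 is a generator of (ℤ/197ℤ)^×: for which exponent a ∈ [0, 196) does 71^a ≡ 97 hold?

190

Baby-step giant-step with m = ceil(sqrt(196)) = 14.
Baby table (71^j mod 197 for j=0..13):
  0:1  1:71  2:116  3:159  4:60  5:123  6:65  7:84
  8:54  9:91  10:157  11:115  12:88  13:141
Giant step factor: 71^(-14) ≡ 93 (mod 197).
Scan 97·93^i mod 197 for i = 0, 1, …:
  i=0: 97   i=1: 156   i=2: 127   i=3: 188
  i=4: 148   i=5: 171   i=6: 143   i=7: 100
  i=8: 41   i=9: 70   i=10: 9   i=11: 49
  i=12: 26   i=13: 54
Match at i=13, j=8: a = 13·14 + 8 = 190.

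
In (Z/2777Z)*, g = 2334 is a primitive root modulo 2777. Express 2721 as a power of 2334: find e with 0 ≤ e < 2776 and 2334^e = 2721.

Baby-step giant-step with m = ceil(sqrt(2776)) = 53.
Baby table (2334^j mod 2777 for j=0..52):
  0:1  1:2334  2:1859  3:1232  4:1293  5:2040  6:1582  7:1755
  8:95  9:2347  10:1654  11:406  12:647  13:2187  14:332  15:105
  16:694  17:805  18:1618  19:2469  20:371  21:2267  22:993  23:1644
  24:2059  25:1496  26:975  27:1287  28:1921  29:1536  30:2694  31:668
  32:1215  33:493  34:984  35:77  36:1990  37:1516  38:446  39:2366
  40:1568  41:2403  42:1839  43:1761  44:214  45:2393  46:715  47:2610
  48:1779  49:571  50:2531  51:675  52:891
Giant step factor: 2334^(-53) ≡ 1187 (mod 2777).
Scan 2721·1187^i mod 2777 for i = 0, 1, …:
  i=0: 2721   i=1: 176   i=2: 637   i=3: 775
  i=4: 738   i=5: 1251   i=6: 2019   i=7: 2
  i=8: 2374   i=9: 2060     …   i=45: 1335
  i=46: 1755
Match at i=46, j=7: e = 46·53 + 7 = 2445.

2445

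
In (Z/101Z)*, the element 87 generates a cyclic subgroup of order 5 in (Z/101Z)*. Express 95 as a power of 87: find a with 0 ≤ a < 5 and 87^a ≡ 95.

2

Successive powers of 87 modulo 101:
  87^0=1  87^1=87  87^2=95
So 87^2 ≡ 95 (mod 101), giving a = 2.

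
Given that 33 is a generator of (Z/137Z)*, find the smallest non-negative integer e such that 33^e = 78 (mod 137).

60

Baby-step giant-step with m = ceil(sqrt(136)) = 12.
Baby table (33^j mod 137 for j=0..11):
  0:1  1:33  2:130  3:43  4:49  5:110  6:68  7:52
  8:72  9:47  10:44  11:82
Giant step factor: 33^(-12) ≡ 4 (mod 137).
Scan 78·4^i mod 137 for i = 0, 1, …:
  i=0: 78   i=1: 38   i=2: 15   i=3: 60
  i=4: 103   i=5: 1
Match at i=5, j=0: e = 5·12 + 0 = 60.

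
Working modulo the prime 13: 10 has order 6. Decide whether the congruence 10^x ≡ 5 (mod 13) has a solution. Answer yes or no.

⟨10⟩ has order 6; its elements mod 13 are {1, 3, 4, 9, 10, 12}.
5 is not in this set.

no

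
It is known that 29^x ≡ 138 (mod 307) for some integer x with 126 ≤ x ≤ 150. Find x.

Compute 29^126 mod 307 = 280, then multiply by 29 repeatedly:
  29^126=280  29^127=138
Found 138 at exponent 127.

127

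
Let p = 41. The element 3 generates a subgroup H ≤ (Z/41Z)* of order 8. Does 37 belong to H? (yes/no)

⟨3⟩ has order 8; its elements mod 41 are {1, 3, 9, 14, 27, 32, 38, 40}.
37 is not in this set.

no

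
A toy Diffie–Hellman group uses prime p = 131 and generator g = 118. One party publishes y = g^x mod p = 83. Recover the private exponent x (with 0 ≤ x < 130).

127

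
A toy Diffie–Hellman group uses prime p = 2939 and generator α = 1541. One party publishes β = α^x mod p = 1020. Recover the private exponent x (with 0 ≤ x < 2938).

1182

Baby-step giant-step with m = ceil(sqrt(2938)) = 55.
Baby table (1541^j mod 2939 for j=0..54):
  0:1  1:1541  2:2908  3:2192  4:961  5:2584  6:2538  7:2188
  8:675  9:2708  10:2587  11:1283  12:2095  13:1373  14:2652  15:1522
  16:80  17:2781  18:459  19:1959  20:466  21:990  22:249  23:1639
  24:1098  25:2093  26:1230  27:2714  28:77  29:1097  30:552  31:1261
  32:522  33:2055  34:1452  35:953  36:2012  37:2786  38:2286  39:1804
  40:2609  41:2856  42:1413  43:2573  44:282  45:2529  46:75  47:954
  48:614  49:2755  50:1539  51:2765  52:2254  53:2455  54:662
Giant step factor: 1541^(-55) ≡ 837 (mod 2939).
Scan 1020·837^i mod 2939 for i = 0, 1, …:
  i=0: 1020   i=1: 1430   i=2: 737   i=3: 2618
  i=4: 1711   i=5: 814   i=6: 2409   i=7: 179
  i=8: 2873   i=9: 599     …   i=20: 1011
  i=21: 2714
Match at i=21, j=27: x = 21·55 + 27 = 1182.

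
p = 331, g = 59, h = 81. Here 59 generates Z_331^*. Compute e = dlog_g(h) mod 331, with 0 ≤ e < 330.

Baby-step giant-step with m = ceil(sqrt(330)) = 19.
Baby table (59^j mod 331 for j=0..18):
  0:1  1:59  2:171  3:159  4:113  5:47  6:125  7:93
  8:191  9:15  10:223  11:248  12:68  13:40  14:43  15:220
  16:71  17:217  18:225
Giant step factor: 59^(-19) ≡ 227 (mod 331).
Scan 81·227^i mod 331 for i = 0, 1, …:
  i=0: 81   i=1: 182   i=2: 270   i=3: 55
  i=4: 238   i=5: 73   i=6: 21   i=7: 133
  i=8: 70   i=9: 2   i=10: 123   i=11: 117
  i=12: 79   i=13: 59
Match at i=13, j=1: e = 13·19 + 1 = 248.

248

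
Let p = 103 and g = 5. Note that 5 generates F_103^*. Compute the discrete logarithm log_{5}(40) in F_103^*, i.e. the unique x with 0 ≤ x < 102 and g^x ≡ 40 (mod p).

31

Baby-step giant-step with m = ceil(sqrt(102)) = 11.
Baby table (5^j mod 103 for j=0..10):
  0:1  1:5  2:25  3:22  4:7  5:35  6:72  7:51
  8:49  9:39  10:92
Giant step factor: 5^(-11) ≡ 88 (mod 103).
Scan 40·88^i mod 103 for i = 0, 1, …:
  i=0: 40   i=1: 18   i=2: 39
Match at i=2, j=9: x = 2·11 + 9 = 31.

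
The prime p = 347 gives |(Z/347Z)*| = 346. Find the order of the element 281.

The order of 281 must divide p − 1 = 346 = 2 · 173.
Divisors: 1, 2, 173, 346.
Check each in increasing order: 281^1 ≡ 281;  281^2 ≡ 192;  281^173 ≡ 1.
Smallest exponent giving 1 is 173.

173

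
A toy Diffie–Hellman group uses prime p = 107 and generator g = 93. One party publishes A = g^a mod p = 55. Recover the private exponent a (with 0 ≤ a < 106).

63

Baby-step giant-step with m = ceil(sqrt(106)) = 11.
Baby table (93^j mod 107 for j=0..10):
  0:1  1:93  2:89  3:38  4:3  5:65  6:53  7:7
  8:9  9:88  10:52
Giant step factor: 93^(-11) ≡ 51 (mod 107).
Scan 55·51^i mod 107 for i = 0, 1, …:
  i=0: 55   i=1: 23   i=2: 103   i=3: 10
  i=4: 82   i=5: 9
Match at i=5, j=8: a = 5·11 + 8 = 63.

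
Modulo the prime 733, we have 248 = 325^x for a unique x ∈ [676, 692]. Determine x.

685

Compute 325^676 mod 733 = 310, then multiply by 325 repeatedly:
  325^676=310  325^677=329  325^678=640  325^679=561  325^680=541
  325^681=638  325^682=644  325^683=395  325^684=100  325^685=248
Found 248 at exponent 685.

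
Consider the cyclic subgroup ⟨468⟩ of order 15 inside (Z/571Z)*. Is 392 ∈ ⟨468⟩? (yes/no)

392 ∈ ⟨468⟩ iff 392^15 ≡ 1 (mod 571), since |⟨468⟩| = 15.
392^15 mod 571 = 265.
Since 265 ≠ 1, 392 does not lie in the subgroup.

no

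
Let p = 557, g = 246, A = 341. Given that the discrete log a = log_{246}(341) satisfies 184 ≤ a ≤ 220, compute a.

Compute 246^184 mod 557 = 198, then multiply by 246 repeatedly:
  246^184=198  246^185=249  246^186=541  246^187=520  246^188=367
  246^189=48  246^190=111  246^191=13  246^192=413  246^193=224
  246^194=518  246^195=432  246^196=442  246^197=117  246^198=375
  246^199=345  246^200=206  246^201=546  246^202=79  246^203=496
  246^204=33  246^205=320  246^206=183  246^207=458  246^208=154
  246^209=8  246^210=297  246^211=95  246^212=533  246^213=223
  246^214=272  246^215=72  246^216=445  246^217=298  246^218=341
Found 341 at exponent 218.

218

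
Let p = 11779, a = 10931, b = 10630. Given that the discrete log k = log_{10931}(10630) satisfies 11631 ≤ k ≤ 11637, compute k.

11635

Compute 10931^11631 mod 11779 = 6668, then multiply by 10931 repeatedly:
  10931^11631=6668  10931^11632=11235  10931^11633=1931  10931^11634=11572  10931^11635=10630
Found 10630 at exponent 11635.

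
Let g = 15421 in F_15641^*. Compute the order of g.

15640

The order of 15421 must divide p − 1 = 15640 = 2^3 · 5 · 17 · 23.
Divisors: 1, 2, 4, 5, 8, 10, 17, 20, 23, 34, 40, 46, 68, 85, 92, 115, 136, 170, 184, 230, 340, 391, 460, 680, 782, 920, 1564, 1955, 3128, 3910, 7820, 15640.
Check each in increasing order: 15421^1 ≡ 15421;  15421^2 ≡ 1477;  15421^4 ≡ 7430;  15421^5 ≡ 7705;  15421^8 ≡ 7811;  15421^10 ≡ 9430;  15421^17 ≡ 11427;  15421^20 ≡ 5815;  15421^23 ≡ 546;  15421^34 ≡ 5261;  15421^40 ≡ 14024;  15421^46 ≡ 937;  15421^68 ≡ 9192;  15421^85 ≡ 7669;  15421^92 ≡ 2073;  15421^115 ≡ 5706;  15421^136 ≡ 182;  15421^170 ≡ 3401;  15421^184 ≡ 11695;  15421^230 ≡ 9515;  15421^340 ≡ 8102;  15421^391 ≡ 7663;  15421^460 ≡ 5117;  15421^680 ≡ 12768;  15421^782 ≡ 5255;  15421^920 ≡ 655;  15421^1564 ≡ 8660;  15421^1955 ≡ 12458;  15421^3128 ≡ 12646;  15421^3910 ≡ 11762;  15421^7820 ≡ 15640;  15421^15640 ≡ 1.
Smallest exponent giving 1 is 15640.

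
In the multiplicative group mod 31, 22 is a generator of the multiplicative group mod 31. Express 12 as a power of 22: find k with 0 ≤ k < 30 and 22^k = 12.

17

Successive powers of 22 modulo 31:
  22^0=1  22^1=22  22^2=19  22^3=15  22^4=20  22^5=6
  22^6=8  22^7=21  22^8=28  22^9=27  22^10=5  22^11=17
  22^12=2  22^13=13  22^14=7  22^15=30  22^16=9  22^17=12
So 22^17 ≡ 12 (mod 31), giving k = 17.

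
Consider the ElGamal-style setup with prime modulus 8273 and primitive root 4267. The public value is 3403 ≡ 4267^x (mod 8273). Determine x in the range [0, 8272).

4565

Baby-step giant-step with m = ceil(sqrt(8272)) = 91.
Baby table (4267^j mod 8273 for j=0..90):
  0:1  1:4267  2:6689  3:113  4:2337  5:3014  6:4496  7:7618
  8:1389  9:3395  10:442  11:8043  12:3077  13:308  14:7102  15:235
  16:1712  17:45  18:1736  19:3177  20:5085  21:5889  22:3262  23:3768
  24:3617  25:4594  26:3861  27:3344  28:6196  29:6097  30:5587  31:5216
  32:2302  33:2583  34:2025  35:3663  36:2324  37:5454  38:269  39:6149
  40:4100  41:5578  42:8178  43:12  44:1566  45:5811  46:1356  47:3225
  48:3076  49:4314  50:413  51:122  52:7648  53:5304  54:5513  55:3832
  56:3696  57:2494  58:2820  59:3998  60:540  61:4286  62:5032  63:3109
  64:4484  65:6052  66:3851  67:2039  68:5490  69:4967  70:7036  71:8168
  72:6980  73:860  74:4681  75:2805  76:6177  77:7754  78:2591  79:3069
  80:7537  81:3228  82:7604  83:7835  84:752  85:7133  86:144  87:2246
  88:3548  89:7999  90:5608
Giant step factor: 4267^(-91) ≡ 3385 (mod 8273).
Scan 3403·3385^i mod 8273 for i = 0, 1, …:
  i=0: 3403   i=1: 3139   i=2: 2983   i=3: 4395
  i=4: 2221   i=5: 6201   i=6: 1784   i=7: 7823
  i=8: 7255   i=9: 3911     …   i=49: 4216
  i=50: 235
Match at i=50, j=15: x = 50·91 + 15 = 4565.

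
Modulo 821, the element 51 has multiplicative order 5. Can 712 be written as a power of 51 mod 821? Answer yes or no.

no

⟨51⟩ has order 5; its elements mod 821 are {1, 51, 138, 161, 470}.
712 is not in this set.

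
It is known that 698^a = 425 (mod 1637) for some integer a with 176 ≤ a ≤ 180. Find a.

Compute 698^176 mod 1637 = 745, then multiply by 698 repeatedly:
  698^176=745  698^177=1081  698^178=1518  698^179=425
Found 425 at exponent 179.

179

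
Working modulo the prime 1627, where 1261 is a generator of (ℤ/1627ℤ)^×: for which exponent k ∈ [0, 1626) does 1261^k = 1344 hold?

407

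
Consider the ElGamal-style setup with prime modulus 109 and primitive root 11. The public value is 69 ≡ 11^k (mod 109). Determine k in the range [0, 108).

83

Baby-step giant-step with m = ceil(sqrt(108)) = 11.
Baby table (11^j mod 109 for j=0..10):
  0:1  1:11  2:12  3:23  4:35  5:58  6:93  7:42
  8:26  9:68  10:94
Giant step factor: 11^(-11) ≡ 72 (mod 109).
Scan 69·72^i mod 109 for i = 0, 1, …:
  i=0: 69   i=1: 63   i=2: 67   i=3: 28
  i=4: 54   i=5: 73   i=6: 24   i=7: 93
Match at i=7, j=6: k = 7·11 + 6 = 83.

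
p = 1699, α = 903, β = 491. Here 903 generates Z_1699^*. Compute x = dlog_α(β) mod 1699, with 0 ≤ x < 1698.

1087

Baby-step giant-step with m = ceil(sqrt(1698)) = 42.
Baby table (903^j mod 1699 for j=0..41):
  0:1  1:903  2:1588  3:8  4:428  5:811  6:64  7:26
  8:1391  9:512  10:208  11:934  12:698  13:1664  14:676  15:487
  16:1419  17:311  18:498  19:1158  20:789  21:586  22:769  23:1215
  24:1290  25:1055  26:1225  27:126  28:1644  29:1305  30:1008  31:1259
  32:246  33:1268  34:1577  35:269  36:1649  37:723  38:453  39:1299
  40:687  41:226
Giant step factor: 903^(-42) ≡ 1433 (mod 1699).
Scan 491·1433^i mod 1699 for i = 0, 1, …:
  i=0: 491   i=1: 217   i=2: 44   i=3: 189
  i=4: 696   i=5: 55   i=6: 661   i=7: 870
  i=8: 1343   i=9: 1251     …   i=24: 438
  i=25: 723
Match at i=25, j=37: x = 25·42 + 37 = 1087.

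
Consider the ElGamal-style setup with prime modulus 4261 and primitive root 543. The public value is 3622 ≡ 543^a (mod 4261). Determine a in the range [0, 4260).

3150

Baby-step giant-step with m = ceil(sqrt(4260)) = 66.
Baby table (543^j mod 4261 for j=0..65):
  0:1  1:543  2:840  3:193  4:2535  5:202  6:3161  7:3501
  8:637  9:750  10:2455  11:3633  12:4137  13:844  14:2365  15:1634
  16:974  17:518  18:48  19:498  20:1971  21:742  22:2372  23:1174
  24:2593  25:1869  26:749  27:1912  28:2793  29:3944  30:2570  31:2163
  32:2734  33:1734  34:4142  35:3559  36:2304  37:2599  38:866  39:1528
  40:3070  41:959  42:895  43:231  44:1864  45:2295  46:1973  47:1828
  48:4052  49:1560  50:3402  51:2273  52:2810  53:392  54:4067  55:1183
  56:3219  57:907  58:2486  59:3422  60:350  61:2566  62:4252  63:3635
  64:962  65:2524
Giant step factor: 543^(-66) ≡ 1188 (mod 4261).
Scan 3622·1188^i mod 4261 for i = 0, 1, …:
  i=0: 3622   i=1: 3587   i=2: 356   i=3: 1089
  i=4: 2649   i=5: 2394   i=6: 1985   i=7: 1847
  i=8: 4082   i=9: 398     …   i=46: 276
  i=47: 4052
Match at i=47, j=48: a = 47·66 + 48 = 3150.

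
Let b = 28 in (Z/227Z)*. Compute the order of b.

The order of 28 must divide p − 1 = 226 = 2 · 113.
Divisors: 1, 2, 113, 226.
Check each in increasing order: 28^1 ≡ 28;  28^2 ≡ 103;  28^113 ≡ 1.
Smallest exponent giving 1 is 113.

113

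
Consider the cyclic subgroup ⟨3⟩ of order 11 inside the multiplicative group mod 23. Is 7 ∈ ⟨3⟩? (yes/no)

7 ∈ ⟨3⟩ iff 7^11 ≡ 1 (mod 23), since |⟨3⟩| = 11.
7^11 mod 23 = 22.
Since 22 ≠ 1, 7 does not lie in the subgroup.

no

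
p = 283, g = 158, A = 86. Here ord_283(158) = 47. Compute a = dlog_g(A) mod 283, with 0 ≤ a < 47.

Baby-step giant-step with m = ceil(sqrt(47)) = 7.
Baby table (158^j mod 283 for j=0..6):
  0:1  1:158  2:60  3:141  4:204  5:253  6:71
Giant step factor: 158^(-7) ≡ 86 (mod 283).
Scan 86·86^i mod 283 for i = 0, 1, …:
  i=0: 86   i=1: 38   i=2: 155   i=3: 29
  i=4: 230   i=5: 253
Match at i=5, j=5: a = 5·7 + 5 = 40.

40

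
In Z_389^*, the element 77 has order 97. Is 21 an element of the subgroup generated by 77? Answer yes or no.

21 ∈ ⟨77⟩ iff 21^97 ≡ 1 (mod 389), since |⟨77⟩| = 97.
21^97 mod 389 = 274.
Since 274 ≠ 1, 21 does not lie in the subgroup.

no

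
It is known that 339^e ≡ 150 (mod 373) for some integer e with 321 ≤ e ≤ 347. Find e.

337

Compute 339^321 mod 373 = 97, then multiply by 339 repeatedly:
  339^321=97  339^322=59  339^323=232  339^324=318  339^325=5
  339^326=203  339^327=185  339^328=51  339^329=131  339^330=22
  339^331=371  339^332=68  339^333=299  339^334=278  339^335=246
  339^336=215  339^337=150
Found 150 at exponent 337.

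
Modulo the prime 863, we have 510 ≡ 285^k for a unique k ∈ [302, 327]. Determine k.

317

Compute 285^302 mod 863 = 823, then multiply by 285 repeatedly:
  285^302=823  285^303=682  285^304=195  285^305=343  285^306=236
  285^307=809  285^308=144  285^309=479  285^310=161  285^311=146
  285^312=186  285^313=367  285^314=172  285^315=692  285^316=456
  285^317=510
Found 510 at exponent 317.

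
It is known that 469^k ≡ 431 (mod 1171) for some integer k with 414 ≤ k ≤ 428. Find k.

418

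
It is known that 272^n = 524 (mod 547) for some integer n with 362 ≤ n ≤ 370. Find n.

370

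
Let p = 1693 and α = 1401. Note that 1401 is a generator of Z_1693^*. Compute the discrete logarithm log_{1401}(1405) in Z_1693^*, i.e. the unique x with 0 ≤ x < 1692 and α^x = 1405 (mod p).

1641

Baby-step giant-step with m = ceil(sqrt(1692)) = 42.
Baby table (1401^j mod 1693 for j=0..41):
  0:1  1:1401  2:614  3:170  4:1150  5:1107  6:119  7:805
  8:267  9:1607  10:1410  11:1372  12:617  13:987  14:1299  15:1617
  16:183  17:740  18:624  19:636  20:518  21:1114  22:1461  23:24
  24:1457  25:1192  26:694  27:512  28:1173  29:1163  30:697  31:1329
  32:1322  33:1673  34:761  35:1264  36:1679  37:702  38:1562  39:1006
  40:830  41:1432
Giant step factor: 1401^(-42) ≡ 1066 (mod 1693).
Scan 1405·1066^i mod 1693 for i = 0, 1, …:
  i=0: 1405   i=1: 1118   i=2: 1609   i=3: 185
  i=4: 822   i=5: 971   i=6: 663   i=7: 777
  i=8: 405   i=9: 15     …   i=38: 1204
  i=39: 170
Match at i=39, j=3: x = 39·42 + 3 = 1641.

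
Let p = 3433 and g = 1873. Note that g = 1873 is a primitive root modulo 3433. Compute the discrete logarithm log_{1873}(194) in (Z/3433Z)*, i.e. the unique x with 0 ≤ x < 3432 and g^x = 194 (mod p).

3181

Baby-step giant-step with m = ceil(sqrt(3432)) = 59.
Baby table (1873^j mod 3433 for j=0..58):
  0:1  1:1873  2:3036  3:1380  4:3124  5:1420  6:2518  7:2705
  8:2790  9:644  10:1229  11:1807  12:3006  13:118  14:1302  15:1216
  16:1489  17:1301  18:2776  19:1886  20:3354  21:3085  22:466  23:836
  24:380  25:1109  26:192  27:2584  28:2735  29:619  30:2466  31:1433
  32:2836  33:977  34:132  35:60  36:2524  37:211  38:408  39:2058
  40:2808  41:28  42:949  43:2616  44:877  45:1647  46:1997  47:1844
  48:214  49:2594  50:867  51:82  52:2534  53:1776  54:3304  55:2126
  56:3151  57:496  58:2098
Giant step factor: 1873^(-59) ≡ 2786 (mod 3433).
Scan 194·2786^i mod 3433 for i = 0, 1, …:
  i=0: 194   i=1: 1503   i=2: 2531   i=3: 3417
  i=4: 53   i=5: 39   i=6: 2231   i=7: 1836
  i=8: 3359   i=9: 3249     …   i=52: 881
  i=53: 3304
Match at i=53, j=54: x = 53·59 + 54 = 3181.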